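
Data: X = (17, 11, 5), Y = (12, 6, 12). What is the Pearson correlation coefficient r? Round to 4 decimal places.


r = sum((xi-xbar)(yi-ybar)) / sqrt(sum((xi-xbar)^2) * sum((yi-ybar)^2))
n = 3, xbar = 33/3 = 11, ybar = 30/3 = 10
Sxy = sum((xi-xbar)(yi-ybar)) = 0
Sxx = sum((xi-xbar)^2) = 72
Syy = sum((yi-ybar)^2) = 24
sqrt(Sxx*Syy) ≈ 41.569219
r = Sxy / sqrt(Sxx*Syy) = 0 / 41.569219 ≈ 0.000000

0.0000


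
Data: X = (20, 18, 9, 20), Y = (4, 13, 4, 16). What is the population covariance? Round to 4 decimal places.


Cov = (1/n)*sum((xi-xbar)(yi-ybar))
n = 4, xbar = 67/4 = 16.75, ybar = 37/4 = 9.25
sum((xi-xbar)(yi-ybar)) = 50.25
Cov = 50.25 / 4 = 12.5625

12.5625


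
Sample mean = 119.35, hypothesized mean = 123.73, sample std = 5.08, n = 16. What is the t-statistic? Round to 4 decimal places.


t = (xbar - mu0) / (s/sqrt(n))
xbar - mu0 = 119.35 - 123.73 = -4.38
sqrt(16) = 4
s/sqrt(n) = 5.08 / 4 = 1.27
t = -4.38 / 1.27 = -438/127 ≈ -3.448819

-3.4488


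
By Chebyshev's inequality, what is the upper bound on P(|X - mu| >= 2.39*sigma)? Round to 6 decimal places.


P <= 1/k^2
k^2 = 2.39^2 = 5.7121
1/k^2 = 1 / 5.7121 ≈ 0.17506696

0.175067


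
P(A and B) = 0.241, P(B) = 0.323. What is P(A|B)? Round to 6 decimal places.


P(A|B) = P(A and B) / P(B) = 0.241 / 0.323 = 241/323 ≈ 0.74613003

0.746130


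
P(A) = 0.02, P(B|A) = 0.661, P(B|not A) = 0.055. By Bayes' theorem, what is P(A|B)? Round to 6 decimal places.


P(A|B) = P(B|A)*P(A) / P(B), P(B) = P(B|A)*P(A) + P(B|not A)*P(not A)
P(B|A)*P(A) = 0.661 * 0.02 = 0.01322
P(B|not A)*P(not A) = 0.055 * 0.98 = 0.0539
P(B) = 0.01322 + 0.0539 = 0.06712
P(A|B) = 0.01322 / 0.06712 = 661/3356 ≈ 0.19696067

0.196961


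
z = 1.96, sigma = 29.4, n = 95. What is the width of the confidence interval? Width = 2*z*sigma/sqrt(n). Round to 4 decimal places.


width = 2*z*sigma/sqrt(n)
2*z*sigma = 2 * 1.96 * 29.4 = 115.248
sqrt(95) ≈ 9.746794
width = 115.248 / 9.746794 ≈ 11.824195

11.8242


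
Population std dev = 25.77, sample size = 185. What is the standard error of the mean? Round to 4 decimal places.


SE = sigma / sqrt(n)
sqrt(185) ≈ 13.601471
SE = 25.77 / 13.601471 ≈ 1.894648

1.8946


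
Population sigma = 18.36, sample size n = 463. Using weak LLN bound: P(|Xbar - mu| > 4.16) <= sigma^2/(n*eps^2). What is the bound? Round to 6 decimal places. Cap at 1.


bound = min(1, sigma^2/(n*eps^2))
sigma^2 = 18.36^2 = 337.0896
n*eps^2 = 463 * 4.16^2 = 463 * 17.3056 = 8012.4928
sigma^2/(n*eps^2) = 337.0896 / 8012.4928 ≈ 0.04207050

0.042071


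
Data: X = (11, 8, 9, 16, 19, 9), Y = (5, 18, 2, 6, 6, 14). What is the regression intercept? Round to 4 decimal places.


a = ybar - b*xbar, where b = sum((xi-xbar)(yi-ybar)) / sum((xi-xbar)^2)
n = 6, xbar = 72/6 = 12, ybar = 51/6 = 8.5
Sxy = sum((xi-xbar)(yi-ybar)) = -59
Sxx = sum((xi-xbar)^2) = 100
b = Sxy / Sxx = -0.59
a = 8.5 - (-0.59) * 12 = 15.58

15.5800


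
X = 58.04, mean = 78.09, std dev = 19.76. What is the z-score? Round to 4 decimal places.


z = (X - mu) / sigma
X - mu = 58.04 - 78.09 = -20.05
z = -20.05 / 19.76 = -2005/1976 ≈ -1.014676

-1.0147


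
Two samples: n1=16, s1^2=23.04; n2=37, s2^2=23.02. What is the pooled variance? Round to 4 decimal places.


sp^2 = ((n1-1)*s1^2 + (n2-1)*s2^2)/(n1+n2-2)
(n1-1)*s1^2 = 15 * 23.04 = 345.6
(n2-1)*s2^2 = 36 * 23.02 = 828.72
numerator = 345.6 + 828.72 = 1174.32
n1+n2-2 = 51
sp^2 = 1174.32 / 51 = 9786/425 ≈ 23.025882

23.0259


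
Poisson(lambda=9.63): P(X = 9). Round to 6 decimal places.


P = e^(-lam) * lam^k / k!
e^(-9.63) ≈ 0.00006572705
lam^k = 9.63^9 ≈ 712256767.082371
k! = 9! = 362880
P = 0.00006572705 * 712256767.082371 / 362880 ≈ 0.129008

0.129008


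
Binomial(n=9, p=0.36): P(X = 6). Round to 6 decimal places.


P = C(n,k) * p^k * (1-p)^(n-k)
C(9,6) = 84
p^k = 0.36^6 ≈ 0.002176782
(1-p)^(n-k) = 0.64^3 = 0.262144
P = 84 * 0.002176782 * 0.262144 ≈ 0.047933

0.047933


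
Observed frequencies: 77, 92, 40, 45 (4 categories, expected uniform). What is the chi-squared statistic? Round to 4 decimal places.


chi2 = sum((O-E)^2/E), E = total/4
total = 254, E = 254/4 = 63.5
(77 - 63.5)^2 / 63.5 = 182.25 / 63.5 = 729/254 ≈ 2.870079
(92 - 63.5)^2 / 63.5 = 812.25 / 63.5 = 3249/254 ≈ 12.791339
(40 - 63.5)^2 / 63.5 = 552.25 / 63.5 = 2209/254 ≈ 8.696850
(45 - 63.5)^2 / 63.5 = 342.25 / 63.5 = 1369/254 ≈ 5.389764
chi2 = 3778/127 ≈ 29.748031

29.7480


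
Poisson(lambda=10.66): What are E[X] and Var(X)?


E[X] = Var(X) = lambda = 10.66

10.66, 10.66


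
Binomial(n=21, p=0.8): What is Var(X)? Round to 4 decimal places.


Var = n*p*(1-p) = 21 * 0.8 * 0.2 = 3.36

3.3600


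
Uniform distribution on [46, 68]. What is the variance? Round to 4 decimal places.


Var = (b-a)^2 / 12
(b-a)^2 = (68 - 46)^2 = 484
Var = 484/12 ≈ 40.333333

40.3333


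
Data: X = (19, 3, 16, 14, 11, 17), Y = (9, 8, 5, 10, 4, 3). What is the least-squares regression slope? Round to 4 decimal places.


b = sum((xi-xbar)(yi-ybar)) / sum((xi-xbar)^2)
n = 6, xbar = 80/6 = 40/3 ≈ 13.333333, ybar = 39/6 = 6.5
Sxy = sum((xi-xbar)(yi-ybar)) = -10
Sxx = sum((xi-xbar)^2) = 496/3 ≈ 165.333333
b = Sxy / Sxx = -15/248 ≈ -0.060484

-0.0605


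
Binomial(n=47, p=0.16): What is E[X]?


E[X] = n*p = 47 * 0.16 = 7.52

7.52


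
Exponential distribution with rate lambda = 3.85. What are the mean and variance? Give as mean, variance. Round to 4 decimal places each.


mean = 1/lam, var = 1/lam^2
mean = 1 / 3.85 = 20/77 ≈ 0.259740
lam^2 = 3.85^2 = 14.8225
var = 1 / 14.8225 = 400/5929 ≈ 0.067465

0.2597, 0.0675


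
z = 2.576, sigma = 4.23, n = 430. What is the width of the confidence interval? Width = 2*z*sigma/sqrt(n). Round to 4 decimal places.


width = 2*z*sigma/sqrt(n)
2*z*sigma = 2 * 2.576 * 4.23 = 21.79296
sqrt(430) ≈ 20.736441
width = 21.79296 / 20.736441 ≈ 1.050950

1.0509


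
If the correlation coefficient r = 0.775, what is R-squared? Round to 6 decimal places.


R^2 = r^2 = (0.775)^2 = 0.600625

0.600625


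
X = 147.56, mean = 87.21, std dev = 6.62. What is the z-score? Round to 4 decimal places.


z = (X - mu) / sigma
X - mu = 147.56 - 87.21 = 60.35
z = 60.35 / 6.62 = 6035/662 ≈ 9.116314

9.1163


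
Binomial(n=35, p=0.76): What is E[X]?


E[X] = n*p = 35 * 0.76 = 26.6

26.6


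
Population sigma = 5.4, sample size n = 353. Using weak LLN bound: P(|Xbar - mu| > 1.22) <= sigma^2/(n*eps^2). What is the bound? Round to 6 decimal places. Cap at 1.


bound = min(1, sigma^2/(n*eps^2))
sigma^2 = 5.4^2 = 29.16
n*eps^2 = 353 * 1.22^2 = 353 * 1.4884 = 525.4052
sigma^2/(n*eps^2) = 29.16 / 525.4052 ≈ 0.05550002

0.055500


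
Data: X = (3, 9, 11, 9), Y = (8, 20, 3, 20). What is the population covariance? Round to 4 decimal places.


Cov = (1/n)*sum((xi-xbar)(yi-ybar))
n = 4, xbar = 32/4 = 8, ybar = 51/4 = 12.75
sum((xi-xbar)(yi-ybar)) = 9
Cov = 9 / 4 = 2.25

2.2500


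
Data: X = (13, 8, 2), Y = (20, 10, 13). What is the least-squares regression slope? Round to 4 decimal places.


b = sum((xi-xbar)(yi-ybar)) / sum((xi-xbar)^2)
n = 3, xbar = 23/3 ≈ 7.666667, ybar = 43/3 ≈ 14.333333
Sxy = sum((xi-xbar)(yi-ybar)) = 109/3 ≈ 36.333333
Sxx = sum((xi-xbar)^2) = 182/3 ≈ 60.666667
b = Sxy / Sxx = 109/182 ≈ 0.598901

0.5989


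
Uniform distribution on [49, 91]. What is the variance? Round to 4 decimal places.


Var = (b-a)^2 / 12
(b-a)^2 = (91 - 49)^2 = 1764
Var = 1764/12 = 147

147.0000


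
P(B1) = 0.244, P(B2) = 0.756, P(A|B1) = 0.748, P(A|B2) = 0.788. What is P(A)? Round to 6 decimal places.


P(A) = P(A|B1)*P(B1) + P(A|B2)*P(B2)
P(A|B1)*P(B1) = 0.748 * 0.244 = 0.182512
P(A|B2)*P(B2) = 0.788 * 0.756 = 0.595728
P(A) = 0.182512 + 0.595728 = 0.77824

0.778240


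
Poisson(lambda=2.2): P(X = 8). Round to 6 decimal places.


P = e^(-lam) * lam^k / k!
e^(-2.2) ≈ 0.1108032
lam^k = 2.2^8 ≈ 548.758735
k! = 8! = 40320
P = 0.1108032 * 548.758735 / 40320 ≈ 0.001508

0.001508


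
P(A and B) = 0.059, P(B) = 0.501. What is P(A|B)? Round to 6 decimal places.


P(A|B) = P(A and B) / P(B) = 0.059 / 0.501 = 59/501 ≈ 0.11776447

0.117764


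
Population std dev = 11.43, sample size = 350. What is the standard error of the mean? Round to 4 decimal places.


SE = sigma / sqrt(n)
sqrt(350) ≈ 18.708287
SE = 11.43 / 18.708287 ≈ 0.610959

0.6110


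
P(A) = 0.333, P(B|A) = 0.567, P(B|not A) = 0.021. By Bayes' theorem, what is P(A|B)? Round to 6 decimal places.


P(A|B) = P(B|A)*P(A) / P(B), P(B) = P(B|A)*P(A) + P(B|not A)*P(not A)
P(B|A)*P(A) = 0.567 * 0.333 = 0.188811
P(B|not A)*P(not A) = 0.021 * 0.667 = 0.014007
P(B) = 0.188811 + 0.014007 = 0.202818
P(A|B) = 0.188811 / 0.202818 = 8991/9658 ≈ 0.93093808

0.930938


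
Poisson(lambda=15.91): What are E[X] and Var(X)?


E[X] = Var(X) = lambda = 15.91

15.91, 15.91


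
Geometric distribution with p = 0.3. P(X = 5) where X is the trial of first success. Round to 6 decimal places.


P = (1-p)^(k-1) * p
(1-p)^(k-1) = 0.7^4 = 0.2401
P = 0.2401 * 0.3 = 0.07203

0.072030


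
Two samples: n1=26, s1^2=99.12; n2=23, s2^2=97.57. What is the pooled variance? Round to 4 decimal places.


sp^2 = ((n1-1)*s1^2 + (n2-1)*s2^2)/(n1+n2-2)
(n1-1)*s1^2 = 25 * 99.12 = 2478
(n2-1)*s2^2 = 22 * 97.57 = 2146.54
numerator = 2478 + 2146.54 = 4624.54
n1+n2-2 = 47
sp^2 = 4624.54 / 47 = 231227/2350 ≈ 98.394468

98.3945


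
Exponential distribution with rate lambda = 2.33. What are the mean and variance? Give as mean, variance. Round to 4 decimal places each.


mean = 1/lam, var = 1/lam^2
mean = 1 / 2.33 = 100/233 ≈ 0.429185
lam^2 = 2.33^2 = 5.4289
var = 1 / 5.4289 ≈ 0.184199

0.4292, 0.1842


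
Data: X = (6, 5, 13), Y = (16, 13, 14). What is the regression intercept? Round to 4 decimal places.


a = ybar - b*xbar, where b = sum((xi-xbar)(yi-ybar)) / sum((xi-xbar)^2)
n = 3, xbar = 24/3 = 8, ybar = 43/3 ≈ 14.333333
Sxy = sum((xi-xbar)(yi-ybar)) = -1
Sxx = sum((xi-xbar)^2) = 38
b = Sxy / Sxx = -1/38 ≈ -0.026316
a = 14.333333 - (-0.026316) * 8 = 829/57 ≈ 14.543860

14.5439


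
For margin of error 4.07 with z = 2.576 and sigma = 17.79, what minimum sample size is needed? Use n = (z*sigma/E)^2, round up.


z*sigma/E = 2.576 * 17.79 / 4.07 ≈ 11.259715
(z*sigma/E)^2 ≈ 126.781182
round up: n = 127

127


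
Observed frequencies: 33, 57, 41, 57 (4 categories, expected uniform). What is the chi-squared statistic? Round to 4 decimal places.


chi2 = sum((O-E)^2/E), E = total/4
total = 188, E = 188/4 = 47
(33 - 47)^2 / 47 = 196 / 47 = 196/47 ≈ 4.170213
(57 - 47)^2 / 47 = 100 / 47 = 100/47 ≈ 2.127660
(41 - 47)^2 / 47 = 36 / 47 = 36/47 ≈ 0.765957
(57 - 47)^2 / 47 = 100 / 47 = 100/47 ≈ 2.127660
chi2 = 432/47 ≈ 9.191489

9.1915


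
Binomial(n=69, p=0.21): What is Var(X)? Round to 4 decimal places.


Var = n*p*(1-p) = 69 * 0.21 * 0.79 = 11.4471

11.4471


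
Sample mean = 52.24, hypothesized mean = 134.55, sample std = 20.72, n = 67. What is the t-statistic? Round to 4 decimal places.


t = (xbar - mu0) / (s/sqrt(n))
xbar - mu0 = 52.24 - 134.55 = -82.31
sqrt(67) ≈ 8.18535277
s/sqrt(n) = 20.72 / 8.18535277 ≈ 2.53135089
t = -82.31 / 2.53135089 ≈ -32.516235

-32.5162


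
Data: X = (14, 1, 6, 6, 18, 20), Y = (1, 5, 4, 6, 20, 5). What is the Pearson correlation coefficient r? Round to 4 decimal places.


r = sum((xi-xbar)(yi-ybar)) / sqrt(sum((xi-xbar)^2) * sum((yi-ybar)^2))
n = 6, xbar = 65/6 ≈ 10.833333, ybar = 41/6 ≈ 6.833333
Sxy = sum((xi-xbar)(yi-ybar)) = 569/6 ≈ 94.833333
Sxx = sum((xi-xbar)^2) = 1733/6 ≈ 288.833333
Syy = sum((yi-ybar)^2) = 1337/6 ≈ 222.833333
sqrt(Sxx*Syy) ≈ 253.696067
r = Sxy / sqrt(Sxx*Syy) = 94.833333 / 253.696067 ≈ 0.373807

0.3738


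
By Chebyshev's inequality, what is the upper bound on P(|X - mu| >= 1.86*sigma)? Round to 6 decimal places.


P <= 1/k^2
k^2 = 1.86^2 = 3.4596
1/k^2 = 1 / 3.4596 = 2500/8649 ≈ 0.28905076

0.289051


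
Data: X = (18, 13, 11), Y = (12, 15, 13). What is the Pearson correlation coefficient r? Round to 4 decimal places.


r = sum((xi-xbar)(yi-ybar)) / sqrt(sum((xi-xbar)^2) * sum((yi-ybar)^2))
n = 3, xbar = 42/3 = 14, ybar = 40/3 ≈ 13.333333
Sxy = sum((xi-xbar)(yi-ybar)) = -6
Sxx = sum((xi-xbar)^2) = 26
Syy = sum((yi-ybar)^2) = 14/3 ≈ 4.666667
sqrt(Sxx*Syy) ≈ 11.015141
r = Sxy / sqrt(Sxx*Syy) = -6 / 11.015141 ≈ -0.544705

-0.5447


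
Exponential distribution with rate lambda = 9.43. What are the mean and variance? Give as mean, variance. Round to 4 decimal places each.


mean = 1/lam, var = 1/lam^2
mean = 1 / 9.43 = 100/943 ≈ 0.106045
lam^2 = 9.43^2 = 88.9249
var = 1 / 88.9249 ≈ 0.011245

0.1060, 0.0112


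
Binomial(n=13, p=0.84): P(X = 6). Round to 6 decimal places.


P = C(n,k) * p^k * (1-p)^(n-k)
C(13,6) = 1716
p^k = 0.84^6 ≈ 0.3512980
(1-p)^(n-k) = 0.16^7 ≈ 0.000002684355
P = 1716 * 0.3512980 * 0.000002684355 ≈ 0.001618

0.001618


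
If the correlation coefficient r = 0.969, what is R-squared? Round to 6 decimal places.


R^2 = r^2 = (0.969)^2 = 0.938961

0.938961


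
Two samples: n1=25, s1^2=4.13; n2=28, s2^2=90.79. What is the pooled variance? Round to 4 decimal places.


sp^2 = ((n1-1)*s1^2 + (n2-1)*s2^2)/(n1+n2-2)
(n1-1)*s1^2 = 24 * 4.13 = 99.12
(n2-1)*s2^2 = 27 * 90.79 = 2451.33
numerator = 99.12 + 2451.33 = 2550.45
n1+n2-2 = 51
sp^2 = 2550.45 / 51 = 17003/340 ≈ 50.008824

50.0088


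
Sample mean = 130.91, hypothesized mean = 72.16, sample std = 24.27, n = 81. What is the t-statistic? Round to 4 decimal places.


t = (xbar - mu0) / (s/sqrt(n))
xbar - mu0 = 130.91 - 72.16 = 58.75
sqrt(81) = 9
s/sqrt(n) = 24.27 / 9 = 809/300 ≈ 2.69666667
t = 58.75 / 2.69666667 = 17625/809 ≈ 21.786156

21.7862


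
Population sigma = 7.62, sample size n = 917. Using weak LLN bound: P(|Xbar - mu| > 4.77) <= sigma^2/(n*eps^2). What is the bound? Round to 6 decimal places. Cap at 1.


bound = min(1, sigma^2/(n*eps^2))
sigma^2 = 7.62^2 = 58.0644
n*eps^2 = 917 * 4.77^2 = 917 * 22.7529 = 20864.4093
sigma^2/(n*eps^2) = 58.0644 / 20864.4093 ≈ 0.00278294

0.002783


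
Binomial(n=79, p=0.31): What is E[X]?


E[X] = n*p = 79 * 0.31 = 24.49

24.49


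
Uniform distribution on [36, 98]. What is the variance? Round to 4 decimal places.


Var = (b-a)^2 / 12
(b-a)^2 = (98 - 36)^2 = 3844
Var = 3844/12 ≈ 320.333333

320.3333


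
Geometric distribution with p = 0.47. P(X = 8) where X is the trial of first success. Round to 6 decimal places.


P = (1-p)^(k-1) * p
(1-p)^(k-1) = 0.53^7 ≈ 0.01174711
P = 0.01174711 * 0.47 ≈ 0.005521142

0.005521


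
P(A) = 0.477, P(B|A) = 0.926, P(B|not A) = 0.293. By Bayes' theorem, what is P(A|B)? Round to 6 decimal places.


P(A|B) = P(B|A)*P(A) / P(B), P(B) = P(B|A)*P(A) + P(B|not A)*P(not A)
P(B|A)*P(A) = 0.926 * 0.477 = 0.441702
P(B|not A)*P(not A) = 0.293 * 0.523 = 0.153239
P(B) = 0.441702 + 0.153239 = 0.594941
P(A|B) = 0.441702 / 0.594941 ≈ 0.74242992

0.742430


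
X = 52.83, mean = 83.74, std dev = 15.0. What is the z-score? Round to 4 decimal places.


z = (X - mu) / sigma
X - mu = 52.83 - 83.74 = -30.91
z = -30.91 / 15.0 = -3091/1500 ≈ -2.060667

-2.0607


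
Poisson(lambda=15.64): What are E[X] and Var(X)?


E[X] = Var(X) = lambda = 15.64

15.64, 15.64


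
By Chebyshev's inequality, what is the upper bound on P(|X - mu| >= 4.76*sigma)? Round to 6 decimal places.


P <= 1/k^2
k^2 = 4.76^2 = 22.6576
1/k^2 = 1 / 22.6576 ≈ 0.04413530

0.044135


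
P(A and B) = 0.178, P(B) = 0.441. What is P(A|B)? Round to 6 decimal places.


P(A|B) = P(A and B) / P(B) = 0.178 / 0.441 = 178/441 ≈ 0.40362812

0.403628


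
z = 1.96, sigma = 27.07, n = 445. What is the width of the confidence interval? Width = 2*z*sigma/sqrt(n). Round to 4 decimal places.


width = 2*z*sigma/sqrt(n)
2*z*sigma = 2 * 1.96 * 27.07 = 106.1144
sqrt(445) ≈ 21.095023
width = 106.1144 / 21.095023 ≈ 5.030305

5.0303


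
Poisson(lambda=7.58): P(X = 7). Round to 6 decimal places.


P = e^(-lam) * lam^k / k!
e^(-7.58) ≈ 0.0005105612
lam^k = 7.58^7 ≈ 1437753.519622
k! = 7! = 5040
P = 0.0005105612 * 1437753.519622 / 5040 ≈ 0.145647

0.145647


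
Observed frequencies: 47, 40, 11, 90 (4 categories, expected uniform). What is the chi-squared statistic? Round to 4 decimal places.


chi2 = sum((O-E)^2/E), E = total/4
total = 188, E = 188/4 = 47
(47 - 47)^2 / 47 = 0 / 47 = 0
(40 - 47)^2 / 47 = 49 / 47 = 49/47 ≈ 1.042553
(11 - 47)^2 / 47 = 1296 / 47 = 1296/47 ≈ 27.574468
(90 - 47)^2 / 47 = 1849 / 47 = 1849/47 ≈ 39.340426
chi2 = 3194/47 ≈ 67.957447

67.9574


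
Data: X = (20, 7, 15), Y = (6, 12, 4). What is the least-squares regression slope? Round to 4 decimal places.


b = sum((xi-xbar)(yi-ybar)) / sum((xi-xbar)^2)
n = 3, xbar = 42/3 = 14, ybar = 22/3 ≈ 7.333333
Sxy = sum((xi-xbar)(yi-ybar)) = -44
Sxx = sum((xi-xbar)^2) = 86
b = Sxy / Sxx = -22/43 ≈ -0.511628

-0.5116


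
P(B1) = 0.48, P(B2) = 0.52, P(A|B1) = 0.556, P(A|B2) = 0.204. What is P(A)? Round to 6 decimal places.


P(A) = P(A|B1)*P(B1) + P(A|B2)*P(B2)
P(A|B1)*P(B1) = 0.556 * 0.48 = 0.26688
P(A|B2)*P(B2) = 0.204 * 0.52 = 0.10608
P(A) = 0.26688 + 0.10608 = 0.37296

0.372960


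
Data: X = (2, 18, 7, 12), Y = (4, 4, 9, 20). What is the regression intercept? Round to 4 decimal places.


a = ybar - b*xbar, where b = sum((xi-xbar)(yi-ybar)) / sum((xi-xbar)^2)
n = 4, xbar = 39/4 = 9.75, ybar = 37/4 = 9.25
Sxy = sum((xi-xbar)(yi-ybar)) = 22.25
Sxx = sum((xi-xbar)^2) = 140.75
b = Sxy / Sxx = 89/563 ≈ 0.158082
a = 9.25 - 0.158082 * 9.75 = 4340/563 ≈ 7.708703

7.7087


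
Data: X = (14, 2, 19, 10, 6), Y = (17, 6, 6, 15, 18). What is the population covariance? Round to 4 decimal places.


Cov = (1/n)*sum((xi-xbar)(yi-ybar))
n = 5, xbar = 51/5 = 10.2, ybar = 62/5 = 12.4
sum((xi-xbar)(yi-ybar)) = -10.4
Cov = -10.4 / 5 = -2.08

-2.0800


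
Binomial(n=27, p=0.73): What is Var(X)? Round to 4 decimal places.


Var = n*p*(1-p) = 27 * 0.73 * 0.27 = 5.3217

5.3217


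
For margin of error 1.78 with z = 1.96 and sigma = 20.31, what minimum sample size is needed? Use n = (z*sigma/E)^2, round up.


z*sigma/E = 1.96 * 20.31 / 1.78 = 99519/4450 ≈ 22.363820
(z*sigma/E)^2 ≈ 500.140455
round up: n = 501

501


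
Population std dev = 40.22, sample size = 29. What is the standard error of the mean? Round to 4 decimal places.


SE = sigma / sqrt(n)
sqrt(29) ≈ 5.385165
SE = 40.22 / 5.385165 ≈ 7.468667

7.4687


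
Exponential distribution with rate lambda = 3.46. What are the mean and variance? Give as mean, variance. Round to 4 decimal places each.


mean = 1/lam, var = 1/lam^2
mean = 1 / 3.46 = 50/173 ≈ 0.289017
lam^2 = 3.46^2 = 11.9716
var = 1 / 11.9716 ≈ 0.083531

0.2890, 0.0835


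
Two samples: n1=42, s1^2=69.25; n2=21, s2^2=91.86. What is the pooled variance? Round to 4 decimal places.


sp^2 = ((n1-1)*s1^2 + (n2-1)*s2^2)/(n1+n2-2)
(n1-1)*s1^2 = 41 * 69.25 = 2839.25
(n2-1)*s2^2 = 20 * 91.86 = 1837.2
numerator = 2839.25 + 1837.2 = 4676.45
n1+n2-2 = 61
sp^2 = 4676.45 / 61 = 93529/1220 ≈ 76.663115

76.6631


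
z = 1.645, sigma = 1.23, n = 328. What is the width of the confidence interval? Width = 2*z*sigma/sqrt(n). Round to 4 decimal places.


width = 2*z*sigma/sqrt(n)
2*z*sigma = 2 * 1.645 * 1.23 = 4.0467
sqrt(328) ≈ 18.110770
width = 4.0467 / 18.110770 ≈ 0.223442

0.2234


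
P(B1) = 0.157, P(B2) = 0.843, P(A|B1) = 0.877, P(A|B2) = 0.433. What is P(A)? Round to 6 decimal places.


P(A) = P(A|B1)*P(B1) + P(A|B2)*P(B2)
P(A|B1)*P(B1) = 0.877 * 0.157 = 0.137689
P(A|B2)*P(B2) = 0.433 * 0.843 = 0.365019
P(A) = 0.137689 + 0.365019 = 0.502708

0.502708


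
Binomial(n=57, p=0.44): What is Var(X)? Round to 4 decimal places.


Var = n*p*(1-p) = 57 * 0.44 * 0.56 = 14.0448

14.0448


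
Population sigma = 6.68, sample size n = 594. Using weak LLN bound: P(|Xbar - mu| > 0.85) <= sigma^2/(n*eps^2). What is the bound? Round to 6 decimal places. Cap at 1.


bound = min(1, sigma^2/(n*eps^2))
sigma^2 = 6.68^2 = 44.6224
n*eps^2 = 594 * 0.85^2 = 594 * 0.7225 = 429.165
sigma^2/(n*eps^2) = 44.6224 / 429.165 ≈ 0.10397493

0.103975


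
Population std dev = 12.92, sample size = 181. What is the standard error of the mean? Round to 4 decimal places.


SE = sigma / sqrt(n)
sqrt(181) ≈ 13.453624
SE = 12.92 / 13.453624 ≈ 0.960336

0.9603


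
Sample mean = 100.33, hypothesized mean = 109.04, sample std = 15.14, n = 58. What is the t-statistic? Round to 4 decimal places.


t = (xbar - mu0) / (s/sqrt(n))
xbar - mu0 = 100.33 - 109.04 = -8.71
sqrt(58) ≈ 7.61577311
s/sqrt(n) = 15.14 / 7.61577311 ≈ 1.98797939
t = -8.71 / 1.98797939 ≈ -4.381333

-4.3813


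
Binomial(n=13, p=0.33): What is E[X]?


E[X] = n*p = 13 * 0.33 = 4.29

4.29


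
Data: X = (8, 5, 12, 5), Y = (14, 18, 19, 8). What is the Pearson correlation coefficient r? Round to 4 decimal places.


r = sum((xi-xbar)(yi-ybar)) / sqrt(sum((xi-xbar)^2) * sum((yi-ybar)^2))
n = 4, xbar = 30/4 = 7.5, ybar = 59/4 = 14.75
Sxy = sum((xi-xbar)(yi-ybar)) = 27.5
Sxx = sum((xi-xbar)^2) = 33
Syy = sum((yi-ybar)^2) = 74.75
sqrt(Sxx*Syy) ≈ 49.666387
r = Sxy / sqrt(Sxx*Syy) = 27.5 / 49.666387 ≈ 0.553694

0.5537


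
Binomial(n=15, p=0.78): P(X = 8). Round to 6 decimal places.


P = C(n,k) * p^k * (1-p)^(n-k)
C(15,8) = 6435
p^k = 0.78^8 ≈ 0.1370114
(1-p)^(n-k) = 0.22^7 ≈ 0.00002494358
P = 6435 * 0.1370114 * 0.00002494358 ≈ 0.021992

0.021992


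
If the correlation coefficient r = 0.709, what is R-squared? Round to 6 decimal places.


R^2 = r^2 = (0.709)^2 = 0.502681

0.502681


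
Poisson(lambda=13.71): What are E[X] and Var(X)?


E[X] = Var(X) = lambda = 13.71

13.71, 13.71


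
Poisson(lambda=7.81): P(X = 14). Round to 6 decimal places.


P = e^(-lam) * lam^k / k!
e^(-7.81) ≈ 0.0004056580
lam^k = 7.81^14 ≈ 3141336599544.704790
k! = 14! = 87178291200
P = 0.0004056580 * 3141336599544.704790 / 87178291200 ≈ 0.014617

0.014617


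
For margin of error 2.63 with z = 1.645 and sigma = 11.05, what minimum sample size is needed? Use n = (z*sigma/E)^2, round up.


z*sigma/E = 1.645 * 11.05 / 2.63 ≈ 6.911502
(z*sigma/E)^2 ≈ 47.768859
round up: n = 48

48


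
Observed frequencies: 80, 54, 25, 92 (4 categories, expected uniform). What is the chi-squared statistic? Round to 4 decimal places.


chi2 = sum((O-E)^2/E), E = total/4
total = 251, E = 251/4 = 62.75
(80 - 62.75)^2 / 62.75 = 297.5625 / 62.75 = 4761/1004 ≈ 4.742032
(54 - 62.75)^2 / 62.75 = 76.5625 / 62.75 = 1225/1004 ≈ 1.220120
(25 - 62.75)^2 / 62.75 = 1425.0625 / 62.75 = 22801/1004 ≈ 22.710159
(92 - 62.75)^2 / 62.75 = 855.5625 / 62.75 = 13689/1004 ≈ 13.634462
chi2 = 10619/251 ≈ 42.306773

42.3068


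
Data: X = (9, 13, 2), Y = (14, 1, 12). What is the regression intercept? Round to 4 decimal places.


a = ybar - b*xbar, where b = sum((xi-xbar)(yi-ybar)) / sum((xi-xbar)^2)
n = 3, xbar = 24/3 = 8, ybar = 27/3 = 9
Sxy = sum((xi-xbar)(yi-ybar)) = -53
Sxx = sum((xi-xbar)^2) = 62
b = Sxy / Sxx = -53/62 ≈ -0.854839
a = 9 - (-0.854839) * 8 = 491/31 ≈ 15.838710

15.8387


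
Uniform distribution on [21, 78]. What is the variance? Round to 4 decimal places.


Var = (b-a)^2 / 12
(b-a)^2 = (78 - 21)^2 = 3249
Var = 3249/12 = 270.75

270.7500


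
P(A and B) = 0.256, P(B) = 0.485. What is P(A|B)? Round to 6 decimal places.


P(A|B) = P(A and B) / P(B) = 0.256 / 0.485 = 256/485 ≈ 0.52783505

0.527835


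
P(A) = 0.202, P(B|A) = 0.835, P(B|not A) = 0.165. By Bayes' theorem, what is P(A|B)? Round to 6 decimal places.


P(A|B) = P(B|A)*P(A) / P(B), P(B) = P(B|A)*P(A) + P(B|not A)*P(not A)
P(B|A)*P(A) = 0.835 * 0.202 = 0.16867
P(B|not A)*P(not A) = 0.165 * 0.798 = 0.13167
P(B) = 0.16867 + 0.13167 = 0.30034
P(A|B) = 0.16867 / 0.30034 ≈ 0.56159686

0.561597


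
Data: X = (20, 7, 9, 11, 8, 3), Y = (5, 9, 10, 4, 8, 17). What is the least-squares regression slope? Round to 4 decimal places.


b = sum((xi-xbar)(yi-ybar)) / sum((xi-xbar)^2)
n = 6, xbar = 58/6 = 29/3 ≈ 9.666667, ybar = 53/6 ≈ 8.833333
Sxy = sum((xi-xbar)(yi-ybar)) = -301/3 ≈ -100.333333
Sxx = sum((xi-xbar)^2) = 490/3 ≈ 163.333333
b = Sxy / Sxx = -43/70 ≈ -0.614286

-0.6143


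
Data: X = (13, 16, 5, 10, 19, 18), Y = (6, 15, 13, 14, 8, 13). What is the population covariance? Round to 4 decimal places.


Cov = (1/n)*sum((xi-xbar)(yi-ybar))
n = 6, xbar = 81/6 = 13.5, ybar = 69/6 = 11.5
sum((xi-xbar)(yi-ybar)) = -22.5
Cov = -22.5 / 6 = -3.75

-3.7500


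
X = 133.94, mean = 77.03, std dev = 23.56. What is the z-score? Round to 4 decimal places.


z = (X - mu) / sigma
X - mu = 133.94 - 77.03 = 56.91
z = 56.91 / 23.56 = 5691/2356 ≈ 2.415535

2.4155


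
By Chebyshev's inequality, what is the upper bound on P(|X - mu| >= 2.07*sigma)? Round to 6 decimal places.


P <= 1/k^2
k^2 = 2.07^2 = 4.2849
1/k^2 = 1 / 4.2849 ≈ 0.23337768

0.233378


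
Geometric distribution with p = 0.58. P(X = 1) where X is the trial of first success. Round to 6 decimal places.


P = (1-p)^(k-1) * p
(1-p)^(k-1) = 0.42^0 = 1
P = 1 * 0.58 = 0.58

0.580000


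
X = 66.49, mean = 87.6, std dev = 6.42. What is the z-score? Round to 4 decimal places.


z = (X - mu) / sigma
X - mu = 66.49 - 87.6 = -21.11
z = -21.11 / 6.42 = -2111/642 ≈ -3.288162

-3.2882


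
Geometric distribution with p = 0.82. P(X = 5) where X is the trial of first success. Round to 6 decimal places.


P = (1-p)^(k-1) * p
(1-p)^(k-1) = 0.18^4 = 0.00104976
P = 0.00104976 * 0.82 = 0.0008608032

0.000861


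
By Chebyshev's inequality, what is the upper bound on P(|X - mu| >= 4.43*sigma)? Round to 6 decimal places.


P <= 1/k^2
k^2 = 4.43^2 = 19.6249
1/k^2 = 1 / 19.6249 ≈ 0.05095567

0.050956


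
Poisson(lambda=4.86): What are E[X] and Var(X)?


E[X] = Var(X) = lambda = 4.86

4.86, 4.86


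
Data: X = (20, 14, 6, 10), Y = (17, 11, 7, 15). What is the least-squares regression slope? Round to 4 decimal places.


b = sum((xi-xbar)(yi-ybar)) / sum((xi-xbar)^2)
n = 4, xbar = 50/4 = 12.5, ybar = 50/4 = 12.5
Sxy = sum((xi-xbar)(yi-ybar)) = 61
Sxx = sum((xi-xbar)^2) = 107
b = Sxy / Sxx = 61/107 ≈ 0.570093

0.5701


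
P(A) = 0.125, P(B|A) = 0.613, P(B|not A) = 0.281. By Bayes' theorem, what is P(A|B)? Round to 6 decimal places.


P(A|B) = P(B|A)*P(A) / P(B), P(B) = P(B|A)*P(A) + P(B|not A)*P(not A)
P(B|A)*P(A) = 0.613 * 0.125 = 0.076625
P(B|not A)*P(not A) = 0.281 * 0.875 = 0.245875
P(B) = 0.076625 + 0.245875 = 0.3225
P(A|B) = 0.076625 / 0.3225 = 613/2580 ≈ 0.23759690

0.237597


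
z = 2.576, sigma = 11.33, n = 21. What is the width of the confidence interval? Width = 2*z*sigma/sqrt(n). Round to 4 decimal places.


width = 2*z*sigma/sqrt(n)
2*z*sigma = 2 * 2.576 * 11.33 = 58.37216
sqrt(21) ≈ 4.582576
width = 58.37216 / 4.582576 ≈ 12.737850

12.7378


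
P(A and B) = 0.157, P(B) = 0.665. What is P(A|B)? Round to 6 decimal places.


P(A|B) = P(A and B) / P(B) = 0.157 / 0.665 = 157/665 ≈ 0.23609023

0.236090


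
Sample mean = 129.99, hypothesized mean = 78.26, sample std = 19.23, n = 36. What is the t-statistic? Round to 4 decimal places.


t = (xbar - mu0) / (s/sqrt(n))
xbar - mu0 = 129.99 - 78.26 = 51.73
sqrt(36) = 6
s/sqrt(n) = 19.23 / 6 = 3.205
t = 51.73 / 3.205 = 10346/641 ≈ 16.140406

16.1404


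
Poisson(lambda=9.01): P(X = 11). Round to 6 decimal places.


P = e^(-lam) * lam^k / k!
e^(-9.01) ≈ 0.0001221819
lam^k = 9.01^11 ≈ 31766743824.316843
k! = 11! = 39916800
P = 0.0001221819 * 31766743824.316843 / 39916800 ≈ 0.097235

0.097235


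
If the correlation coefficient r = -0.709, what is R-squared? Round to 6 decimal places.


R^2 = r^2 = (-0.709)^2 = 0.502681

0.502681


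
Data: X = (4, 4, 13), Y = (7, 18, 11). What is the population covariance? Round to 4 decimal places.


Cov = (1/n)*sum((xi-xbar)(yi-ybar))
n = 3, xbar = 21/3 = 7, ybar = 36/3 = 12
sum((xi-xbar)(yi-ybar)) = -9
Cov = -9 / 3 = -3

-3.0000


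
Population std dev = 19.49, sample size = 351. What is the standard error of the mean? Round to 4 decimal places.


SE = sigma / sqrt(n)
sqrt(351) ≈ 18.734994
SE = 19.49 / 18.734994 ≈ 1.040299

1.0403


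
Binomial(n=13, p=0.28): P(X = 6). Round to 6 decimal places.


P = C(n,k) * p^k * (1-p)^(n-k)
C(13,6) = 1716
p^k = 0.28^6 ≈ 0.0004818903
(1-p)^(n-k) = 0.72^7 ≈ 0.1003061
P = 1716 * 0.0004818903 * 0.1003061 ≈ 0.082946

0.082946


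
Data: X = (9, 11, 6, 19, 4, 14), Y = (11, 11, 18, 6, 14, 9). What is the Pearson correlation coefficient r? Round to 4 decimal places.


r = sum((xi-xbar)(yi-ybar)) / sqrt(sum((xi-xbar)^2) * sum((yi-ybar)^2))
n = 6, xbar = 63/6 = 10.5, ybar = 69/6 = 11.5
Sxy = sum((xi-xbar)(yi-ybar)) = -100.5
Sxx = sum((xi-xbar)^2) = 149.5
Syy = sum((yi-ybar)^2) = 85.5
sqrt(Sxx*Syy) ≈ 113.058613
r = Sxy / sqrt(Sxx*Syy) = -100.5 / 113.058613 ≈ -0.888919

-0.8889


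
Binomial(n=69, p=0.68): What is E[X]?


E[X] = n*p = 69 * 0.68 = 46.92

46.92


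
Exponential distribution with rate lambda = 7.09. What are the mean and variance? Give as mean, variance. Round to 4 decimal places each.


mean = 1/lam, var = 1/lam^2
mean = 1 / 7.09 = 100/709 ≈ 0.141044
lam^2 = 7.09^2 = 50.2681
var = 1 / 50.2681 ≈ 0.019893

0.1410, 0.0199


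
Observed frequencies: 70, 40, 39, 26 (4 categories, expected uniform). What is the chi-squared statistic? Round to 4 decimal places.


chi2 = sum((O-E)^2/E), E = total/4
total = 175, E = 175/4 = 43.75
(70 - 43.75)^2 / 43.75 = 689.0625 / 43.75 = 15.75
(40 - 43.75)^2 / 43.75 = 14.0625 / 43.75 = 9/28 ≈ 0.321429
(39 - 43.75)^2 / 43.75 = 22.5625 / 43.75 = 361/700 ≈ 0.515714
(26 - 43.75)^2 / 43.75 = 315.0625 / 43.75 = 5041/700 ≈ 7.201429
chi2 = 4163/175 ≈ 23.788571

23.7886


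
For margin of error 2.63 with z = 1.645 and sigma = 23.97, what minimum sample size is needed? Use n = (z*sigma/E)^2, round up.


z*sigma/E = 1.645 * 23.97 / 2.63 ≈ 14.992643
(z*sigma/E)^2 ≈ 224.779332
round up: n = 225

225


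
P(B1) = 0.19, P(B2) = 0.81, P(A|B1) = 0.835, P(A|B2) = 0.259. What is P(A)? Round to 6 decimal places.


P(A) = P(A|B1)*P(B1) + P(A|B2)*P(B2)
P(A|B1)*P(B1) = 0.835 * 0.19 = 0.15865
P(A|B2)*P(B2) = 0.259 * 0.81 = 0.20979
P(A) = 0.15865 + 0.20979 = 0.36844

0.368440


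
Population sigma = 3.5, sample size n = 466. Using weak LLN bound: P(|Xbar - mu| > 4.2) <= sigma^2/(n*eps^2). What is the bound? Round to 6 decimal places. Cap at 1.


bound = min(1, sigma^2/(n*eps^2))
sigma^2 = 3.5^2 = 12.25
n*eps^2 = 466 * 4.2^2 = 466 * 17.64 = 8220.24
sigma^2/(n*eps^2) = 12.25 / 8220.24 ≈ 0.00149022

0.001490


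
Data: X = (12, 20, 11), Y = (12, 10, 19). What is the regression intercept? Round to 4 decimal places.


a = ybar - b*xbar, where b = sum((xi-xbar)(yi-ybar)) / sum((xi-xbar)^2)
n = 3, xbar = 43/3 ≈ 14.333333, ybar = 41/3 ≈ 13.666667
Sxy = sum((xi-xbar)(yi-ybar)) = -104/3 ≈ -34.666667
Sxx = sum((xi-xbar)^2) = 146/3 ≈ 48.666667
b = Sxy / Sxx = -52/73 ≈ -0.712329
a = 13.666667 - (-0.712329) * 14.333333 = 1743/73 ≈ 23.876712

23.8767


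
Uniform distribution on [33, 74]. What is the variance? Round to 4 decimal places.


Var = (b-a)^2 / 12
(b-a)^2 = (74 - 33)^2 = 1681
Var = 1681/12 ≈ 140.083333

140.0833


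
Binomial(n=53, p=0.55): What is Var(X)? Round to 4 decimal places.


Var = n*p*(1-p) = 53 * 0.55 * 0.45 = 13.1175

13.1175


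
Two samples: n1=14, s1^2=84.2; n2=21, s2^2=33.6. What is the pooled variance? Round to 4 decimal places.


sp^2 = ((n1-1)*s1^2 + (n2-1)*s2^2)/(n1+n2-2)
(n1-1)*s1^2 = 13 * 84.2 = 1094.6
(n2-1)*s2^2 = 20 * 33.6 = 672
numerator = 1094.6 + 672 = 1766.6
n1+n2-2 = 33
sp^2 = 1766.6 / 33 = 803/15 ≈ 53.533333

53.5333


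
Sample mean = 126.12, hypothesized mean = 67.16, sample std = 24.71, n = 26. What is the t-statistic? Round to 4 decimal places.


t = (xbar - mu0) / (s/sqrt(n))
xbar - mu0 = 126.12 - 67.16 = 58.96
sqrt(26) ≈ 5.09901951
s/sqrt(n) = 24.71 / 5.09901951 ≈ 4.84602970
t = 58.96 / 4.84602970 ≈ 12.166661

12.1667


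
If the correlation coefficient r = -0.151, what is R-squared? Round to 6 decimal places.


R^2 = r^2 = (-0.151)^2 = 0.022801

0.022801


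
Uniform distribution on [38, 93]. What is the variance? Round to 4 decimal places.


Var = (b-a)^2 / 12
(b-a)^2 = (93 - 38)^2 = 3025
Var = 3025/12 ≈ 252.083333

252.0833


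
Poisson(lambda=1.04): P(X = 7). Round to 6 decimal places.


P = e^(-lam) * lam^k / k!
e^(-1.04) ≈ 0.3534547
lam^k = 1.04^7 ≈ 1.315932
k! = 7! = 5040
P = 0.3534547 * 1.315932 / 5040 ≈ 0.000092

0.000092


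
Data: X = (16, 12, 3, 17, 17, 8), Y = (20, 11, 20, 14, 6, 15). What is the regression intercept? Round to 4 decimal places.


a = ybar - b*xbar, where b = sum((xi-xbar)(yi-ybar)) / sum((xi-xbar)^2)
n = 6, xbar = 73/6 ≈ 12.166667, ybar = 86/6 = 43/3 ≈ 14.333333
Sxy = sum((xi-xbar)(yi-ybar)) = -223/3 ≈ -74.333333
Sxx = sum((xi-xbar)^2) = 977/6 ≈ 162.833333
b = Sxy / Sxx = -446/977 ≈ -0.456499
a = 14.333333 - (-0.456499) * 12.166667 = 19430/977 ≈ 19.887410

19.8874


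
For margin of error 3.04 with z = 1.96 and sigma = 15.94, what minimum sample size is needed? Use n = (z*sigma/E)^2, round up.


z*sigma/E = 1.96 * 15.94 / 3.04 = 39053/3800 ≈ 10.277105
(z*sigma/E)^2 ≈ 105.618893
round up: n = 106

106


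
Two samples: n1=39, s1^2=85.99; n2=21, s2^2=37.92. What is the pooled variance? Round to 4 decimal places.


sp^2 = ((n1-1)*s1^2 + (n2-1)*s2^2)/(n1+n2-2)
(n1-1)*s1^2 = 38 * 85.99 = 3267.62
(n2-1)*s2^2 = 20 * 37.92 = 758.4
numerator = 3267.62 + 758.4 = 4026.02
n1+n2-2 = 58
sp^2 = 4026.02 / 58 = 201301/2900 ≈ 69.414138

69.4141


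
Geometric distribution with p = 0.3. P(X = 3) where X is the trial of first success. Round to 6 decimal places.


P = (1-p)^(k-1) * p
(1-p)^(k-1) = 0.7^2 = 0.49
P = 0.49 * 0.3 = 0.147

0.147000


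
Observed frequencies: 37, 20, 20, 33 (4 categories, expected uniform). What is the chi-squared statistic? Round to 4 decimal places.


chi2 = sum((O-E)^2/E), E = total/4
total = 110, E = 110/4 = 27.5
(37 - 27.5)^2 / 27.5 = 90.25 / 27.5 = 361/110 ≈ 3.281818
(20 - 27.5)^2 / 27.5 = 56.25 / 27.5 = 45/22 ≈ 2.045455
(20 - 27.5)^2 / 27.5 = 56.25 / 27.5 = 45/22 ≈ 2.045455
(33 - 27.5)^2 / 27.5 = 30.25 / 27.5 = 1.1
chi2 = 466/55 ≈ 8.472727

8.4727


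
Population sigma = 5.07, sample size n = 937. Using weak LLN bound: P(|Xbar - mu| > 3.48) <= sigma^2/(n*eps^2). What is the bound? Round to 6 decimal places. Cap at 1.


bound = min(1, sigma^2/(n*eps^2))
sigma^2 = 5.07^2 = 25.7049
n*eps^2 = 937 * 3.48^2 = 937 * 12.1104 = 11347.4448
sigma^2/(n*eps^2) = 25.7049 / 11347.4448 ≈ 0.00226526

0.002265


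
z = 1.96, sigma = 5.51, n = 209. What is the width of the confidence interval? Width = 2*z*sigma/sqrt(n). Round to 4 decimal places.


width = 2*z*sigma/sqrt(n)
2*z*sigma = 2 * 1.96 * 5.51 = 21.5992
sqrt(209) ≈ 14.456832
width = 21.5992 / 14.456832 ≈ 1.494048

1.4940


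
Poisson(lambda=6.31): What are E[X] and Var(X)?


E[X] = Var(X) = lambda = 6.31

6.31, 6.31


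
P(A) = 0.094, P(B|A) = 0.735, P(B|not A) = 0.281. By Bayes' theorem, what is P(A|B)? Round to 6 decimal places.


P(A|B) = P(B|A)*P(A) / P(B), P(B) = P(B|A)*P(A) + P(B|not A)*P(not A)
P(B|A)*P(A) = 0.735 * 0.094 = 0.06909
P(B|not A)*P(not A) = 0.281 * 0.906 = 0.254586
P(B) = 0.06909 + 0.254586 = 0.323676
P(A|B) = 0.06909 / 0.323676 ≈ 0.21345419

0.213454


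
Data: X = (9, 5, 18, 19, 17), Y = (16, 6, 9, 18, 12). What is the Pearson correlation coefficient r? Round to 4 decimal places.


r = sum((xi-xbar)(yi-ybar)) / sqrt(sum((xi-xbar)^2) * sum((yi-ybar)^2))
n = 5, xbar = 68/5 = 13.6, ybar = 61/5 = 12.2
Sxy = sum((xi-xbar)(yi-ybar)) = 52.4
Sxx = sum((xi-xbar)^2) = 155.2
Syy = sum((yi-ybar)^2) = 96.8
sqrt(Sxx*Syy) ≈ 122.569817
r = Sxy / sqrt(Sxx*Syy) = 52.4 / 122.569817 ≈ 0.427511

0.4275


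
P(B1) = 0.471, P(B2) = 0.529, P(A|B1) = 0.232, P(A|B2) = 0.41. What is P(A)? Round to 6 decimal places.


P(A) = P(A|B1)*P(B1) + P(A|B2)*P(B2)
P(A|B1)*P(B1) = 0.232 * 0.471 = 0.109272
P(A|B2)*P(B2) = 0.41 * 0.529 = 0.21689
P(A) = 0.109272 + 0.21689 = 0.326162

0.326162


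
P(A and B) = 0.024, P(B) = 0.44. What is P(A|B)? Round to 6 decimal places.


P(A|B) = P(A and B) / P(B) = 0.024 / 0.44 = 3/55 ≈ 0.05454545

0.054545


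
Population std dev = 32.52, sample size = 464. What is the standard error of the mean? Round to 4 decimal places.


SE = sigma / sqrt(n)
sqrt(464) ≈ 21.540659
SE = 32.52 / 21.540659 ≈ 1.509703

1.5097


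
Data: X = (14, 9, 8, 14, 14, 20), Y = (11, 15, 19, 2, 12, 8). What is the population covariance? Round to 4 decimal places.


Cov = (1/n)*sum((xi-xbar)(yi-ybar))
n = 6, xbar = 79/6 ≈ 13.166667, ybar = 67/6 ≈ 11.166667
sum((xi-xbar)(yi-ybar)) = -511/6 ≈ -85.166667
Cov = -85.166667 / 6 = -511/36 ≈ -14.194444

-14.1944


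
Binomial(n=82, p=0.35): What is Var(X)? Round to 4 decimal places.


Var = n*p*(1-p) = 82 * 0.35 * 0.65 = 18.655

18.6550


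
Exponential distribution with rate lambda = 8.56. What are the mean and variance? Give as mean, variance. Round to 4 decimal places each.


mean = 1/lam, var = 1/lam^2
mean = 1 / 8.56 = 25/214 ≈ 0.116822
lam^2 = 8.56^2 = 73.2736
var = 1 / 73.2736 ≈ 0.013647

0.1168, 0.0136


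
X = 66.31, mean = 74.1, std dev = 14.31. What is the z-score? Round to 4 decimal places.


z = (X - mu) / sigma
X - mu = 66.31 - 74.1 = -7.79
z = -7.79 / 14.31 = -779/1431 ≈ -0.544375

-0.5444


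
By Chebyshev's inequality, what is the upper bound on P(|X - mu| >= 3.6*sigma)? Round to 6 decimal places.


P <= 1/k^2
k^2 = 3.6^2 = 12.96
1/k^2 = 1 / 12.96 = 25/324 ≈ 0.07716049

0.077160


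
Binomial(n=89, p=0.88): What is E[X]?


E[X] = n*p = 89 * 0.88 = 78.32

78.32


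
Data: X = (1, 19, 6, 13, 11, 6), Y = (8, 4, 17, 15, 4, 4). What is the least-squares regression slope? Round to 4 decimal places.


b = sum((xi-xbar)(yi-ybar)) / sum((xi-xbar)^2)
n = 6, xbar = 56/6 = 28/3 ≈ 9.333333, ybar = 52/6 = 26/3 ≈ 8.666667
Sxy = sum((xi-xbar)(yi-ybar)) = -109/3 ≈ -36.333333
Sxx = sum((xi-xbar)^2) = 604/3 ≈ 201.333333
b = Sxy / Sxx = -109/604 ≈ -0.180464

-0.1805


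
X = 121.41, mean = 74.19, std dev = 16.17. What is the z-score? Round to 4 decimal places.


z = (X - mu) / sigma
X - mu = 121.41 - 74.19 = 47.22
z = 47.22 / 16.17 = 1574/539 ≈ 2.920223

2.9202


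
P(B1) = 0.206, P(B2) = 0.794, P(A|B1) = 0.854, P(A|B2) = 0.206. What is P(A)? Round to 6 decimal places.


P(A) = P(A|B1)*P(B1) + P(A|B2)*P(B2)
P(A|B1)*P(B1) = 0.854 * 0.206 = 0.175924
P(A|B2)*P(B2) = 0.206 * 0.794 = 0.163564
P(A) = 0.175924 + 0.163564 = 0.339488

0.339488


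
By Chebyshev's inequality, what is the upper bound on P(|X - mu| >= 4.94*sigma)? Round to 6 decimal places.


P <= 1/k^2
k^2 = 4.94^2 = 24.4036
1/k^2 = 1 / 24.4036 ≈ 0.04097756

0.040978


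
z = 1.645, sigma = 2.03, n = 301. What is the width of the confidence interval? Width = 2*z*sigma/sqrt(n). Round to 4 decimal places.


width = 2*z*sigma/sqrt(n)
2*z*sigma = 2 * 1.645 * 2.03 = 6.6787
sqrt(301) ≈ 17.349352
width = 6.6787 / 17.349352 ≈ 0.384954

0.3850


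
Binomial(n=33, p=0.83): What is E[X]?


E[X] = n*p = 33 * 0.83 = 27.39

27.39


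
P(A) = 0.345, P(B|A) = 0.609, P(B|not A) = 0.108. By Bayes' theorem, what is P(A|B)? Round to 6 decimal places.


P(A|B) = P(B|A)*P(A) / P(B), P(B) = P(B|A)*P(A) + P(B|not A)*P(not A)
P(B|A)*P(A) = 0.609 * 0.345 = 0.210105
P(B|not A)*P(not A) = 0.108 * 0.655 = 0.07074
P(B) = 0.210105 + 0.07074 = 0.280845
P(A|B) = 0.210105 / 0.280845 = 4669/6241 ≈ 0.74811729

0.748117


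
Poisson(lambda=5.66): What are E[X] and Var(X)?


E[X] = Var(X) = lambda = 5.66

5.66, 5.66
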